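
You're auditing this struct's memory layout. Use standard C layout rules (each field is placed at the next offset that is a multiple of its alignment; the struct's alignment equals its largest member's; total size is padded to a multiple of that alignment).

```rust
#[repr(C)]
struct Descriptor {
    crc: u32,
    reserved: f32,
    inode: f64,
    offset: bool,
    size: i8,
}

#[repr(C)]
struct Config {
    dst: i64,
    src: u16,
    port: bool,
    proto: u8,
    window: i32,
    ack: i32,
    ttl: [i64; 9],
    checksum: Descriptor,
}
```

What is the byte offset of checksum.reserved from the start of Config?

100

Descriptor: crc at 0 (size 4, align 4) → ends 4; reserved at 4 (size 4, align 4) → ends 8; inode at 8 (size 8, align 8) → ends 16; offset at 16 (size 1, align 1) → ends 17; size at 17 (size 1, align 1) → ends 18; tail pad 6 to reach multiple of 8; total 24 bytes, alignment 8
dst at 0 (size 8, align 8) → ends 8
src at 8 (size 2, align 2) → ends 10
port at 10 (size 1, align 1) → ends 11
proto at 11 (size 1, align 1) → ends 12
window at 12 (size 4, align 4) → ends 16
ack at 16 (size 4, align 4) → ends 20
pad 4 to align 8 for ttl
ttl at 24 (size 72, align 8) → ends 96
checksum at 96 (size 24, align 8) → ends 120
within Descriptor: reserved at 4
96 + 4 = 100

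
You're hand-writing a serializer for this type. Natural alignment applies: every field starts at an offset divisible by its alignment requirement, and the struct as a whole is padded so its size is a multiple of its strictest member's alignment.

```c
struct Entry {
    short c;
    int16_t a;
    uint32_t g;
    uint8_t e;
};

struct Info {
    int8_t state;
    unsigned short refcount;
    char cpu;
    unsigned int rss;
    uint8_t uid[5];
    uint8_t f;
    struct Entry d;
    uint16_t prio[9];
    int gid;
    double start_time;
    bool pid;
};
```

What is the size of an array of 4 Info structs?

288

Entry: @0: c [2B, align 2] → 2; @2: a [2B, align 2] → 4; @4: g [4B, align 4] → 8; @8: e [1B, align 1] → 9; +3 tail pad (align 4); size 12, align 4
@0: state [1B, align 1] → 1
+1 pad (align 2)
@2: refcount [2B, align 2] → 4
@4: cpu [1B, align 1] → 5
+3 pad (align 4)
@8: rss [4B, align 4] → 12
@12: uid [5B, align 1] → 17
@17: f [1B, align 1] → 18
+2 pad (align 4)
@20: d [12B, align 4] → 32
@32: prio [18B, align 2] → 50
+2 pad (align 4)
@52: gid [4B, align 4] → 56
@56: start_time [8B, align 8] → 64
@64: pid [1B, align 1] → 65
+7 tail pad (align 8)
size 72, align 8
array of 4: 4 × 72 = 288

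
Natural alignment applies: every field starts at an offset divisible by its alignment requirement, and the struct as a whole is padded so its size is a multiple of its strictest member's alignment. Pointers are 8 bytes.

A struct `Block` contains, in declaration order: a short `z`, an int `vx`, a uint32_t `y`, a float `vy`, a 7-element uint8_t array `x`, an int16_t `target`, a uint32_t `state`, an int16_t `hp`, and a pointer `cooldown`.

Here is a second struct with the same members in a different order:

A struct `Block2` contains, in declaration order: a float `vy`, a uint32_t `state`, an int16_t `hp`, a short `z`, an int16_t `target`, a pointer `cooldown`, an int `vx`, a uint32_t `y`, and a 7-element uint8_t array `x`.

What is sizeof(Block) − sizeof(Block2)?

@0: z [2B, align 2] → 2
+2 pad (align 4)
@4: vx [4B, align 4] → 8
@8: y [4B, align 4] → 12
@12: vy [4B, align 4] → 16
@16: x [7B, align 1] → 23
+1 pad (align 2)
@24: target [2B, align 2] → 26
+2 pad (align 4)
@28: state [4B, align 4] → 32
@32: hp [2B, align 2] → 34
+6 pad (align 8)
@40: cooldown [8B, align 8] → 48
size 48, align 8
— Block2 —
@0: vy [4B, align 4] → 4
@4: state [4B, align 4] → 8
@8: hp [2B, align 2] → 10
@10: z [2B, align 2] → 12
@12: target [2B, align 2] → 14
+2 pad (align 8)
@16: cooldown [8B, align 8] → 24
@24: vx [4B, align 4] → 28
@28: y [4B, align 4] → 32
@32: x [7B, align 1] → 39
+1 tail pad (align 8)
size 40, align 8
48 − 40 = 8

8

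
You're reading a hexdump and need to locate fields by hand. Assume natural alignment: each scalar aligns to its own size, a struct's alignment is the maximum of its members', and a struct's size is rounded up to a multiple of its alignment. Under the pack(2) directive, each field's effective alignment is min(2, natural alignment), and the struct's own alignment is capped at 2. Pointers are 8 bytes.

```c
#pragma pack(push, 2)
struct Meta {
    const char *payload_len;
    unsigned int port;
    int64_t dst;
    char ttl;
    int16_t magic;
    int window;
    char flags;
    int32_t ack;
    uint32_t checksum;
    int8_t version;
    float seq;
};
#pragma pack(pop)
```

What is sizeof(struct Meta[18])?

792

@0: payload_len [8B, align 2] → 8
@8: port [4B, align 2] → 12
@12: dst [8B, align 2] → 20
@20: ttl [1B, align 1] → 21
+1 pad (align 2)
@22: magic [2B, align 2] → 24
@24: window [4B, align 2] → 28
@28: flags [1B, align 1] → 29
+1 pad (align 2)
@30: ack [4B, align 2] → 34
@34: checksum [4B, align 2] → 38
@38: version [1B, align 1] → 39
+1 pad (align 2)
@40: seq [4B, align 2] → 44
size 44, align 2
array of 18: 18 × 44 = 792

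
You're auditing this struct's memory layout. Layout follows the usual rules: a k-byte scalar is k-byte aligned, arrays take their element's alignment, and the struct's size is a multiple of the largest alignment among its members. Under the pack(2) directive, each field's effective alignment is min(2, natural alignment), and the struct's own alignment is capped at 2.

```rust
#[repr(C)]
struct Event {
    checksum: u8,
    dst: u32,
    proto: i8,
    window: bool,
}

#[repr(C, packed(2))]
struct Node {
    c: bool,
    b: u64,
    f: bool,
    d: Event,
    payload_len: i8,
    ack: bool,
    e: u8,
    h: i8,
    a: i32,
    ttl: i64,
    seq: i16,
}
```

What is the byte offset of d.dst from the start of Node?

Event: @0: checksum [1B, align 1] → 1; +3 pad (align 4); @4: dst [4B, align 4] → 8; @8: proto [1B, align 1] → 9; @9: window [1B, align 1] → 10; +2 tail pad (align 4); size 12, align 4
@0: c [1B, align 1] → 1
+1 pad (align 2)
@2: b [8B, align 2] → 10
@10: f [1B, align 1] → 11
+1 pad (align 2)
@12: d [12B, align 2] → 24
within Event: dst at 4
12 + 4 = 16

16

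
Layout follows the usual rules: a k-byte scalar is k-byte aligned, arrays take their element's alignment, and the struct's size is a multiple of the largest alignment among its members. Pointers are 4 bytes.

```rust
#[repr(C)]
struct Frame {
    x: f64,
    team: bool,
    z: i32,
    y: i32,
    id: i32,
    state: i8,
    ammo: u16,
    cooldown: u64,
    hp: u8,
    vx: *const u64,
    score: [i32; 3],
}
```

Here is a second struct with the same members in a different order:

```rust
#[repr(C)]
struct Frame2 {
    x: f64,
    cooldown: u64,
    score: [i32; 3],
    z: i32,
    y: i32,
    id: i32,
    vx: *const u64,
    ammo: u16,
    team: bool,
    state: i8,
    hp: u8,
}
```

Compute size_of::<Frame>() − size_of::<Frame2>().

@0: x [8B, align 8] → 8
@8: team [1B, align 1] → 9
+3 pad (align 4)
@12: z [4B, align 4] → 16
@16: y [4B, align 4] → 20
@20: id [4B, align 4] → 24
@24: state [1B, align 1] → 25
+1 pad (align 2)
@26: ammo [2B, align 2] → 28
+4 pad (align 8)
@32: cooldown [8B, align 8] → 40
@40: hp [1B, align 1] → 41
+3 pad (align 4)
@44: vx [4B, align 4] → 48
@48: score [12B, align 4] → 60
+4 tail pad (align 8)
size 64, align 8
— Frame2 —
@0: x [8B, align 8] → 8
@8: cooldown [8B, align 8] → 16
@16: score [12B, align 4] → 28
@28: z [4B, align 4] → 32
@32: y [4B, align 4] → 36
@36: id [4B, align 4] → 40
@40: vx [4B, align 4] → 44
@44: ammo [2B, align 2] → 46
@46: team [1B, align 1] → 47
@47: state [1B, align 1] → 48
@48: hp [1B, align 1] → 49
+7 tail pad (align 8)
size 56, align 8
64 − 56 = 8

8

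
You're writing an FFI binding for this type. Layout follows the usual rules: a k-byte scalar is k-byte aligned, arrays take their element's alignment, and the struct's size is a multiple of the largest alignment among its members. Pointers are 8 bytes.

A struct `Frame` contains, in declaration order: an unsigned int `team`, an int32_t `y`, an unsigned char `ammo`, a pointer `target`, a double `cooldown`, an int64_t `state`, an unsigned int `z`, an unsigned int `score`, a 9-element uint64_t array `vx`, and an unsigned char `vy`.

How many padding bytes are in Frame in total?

0..4  team  (4B, 4-aligned)
4..8  y  (4B, 4-aligned)
8..9  ammo  (1B, 1-aligned)
9..16  -- padding (7B)
16..24  target  (8B, 8-aligned)
24..32  cooldown  (8B, 8-aligned)
32..40  state  (8B, 8-aligned)
40..44  z  (4B, 4-aligned)
44..48  score  (4B, 4-aligned)
48..120  vx  (72B, 8-aligned)
120..121  vy  (1B, 1-aligned)
121..128  -- tail padding (7B)
sizeof = 128, alignof = 8
data bytes 114, size 128 → padding 14

14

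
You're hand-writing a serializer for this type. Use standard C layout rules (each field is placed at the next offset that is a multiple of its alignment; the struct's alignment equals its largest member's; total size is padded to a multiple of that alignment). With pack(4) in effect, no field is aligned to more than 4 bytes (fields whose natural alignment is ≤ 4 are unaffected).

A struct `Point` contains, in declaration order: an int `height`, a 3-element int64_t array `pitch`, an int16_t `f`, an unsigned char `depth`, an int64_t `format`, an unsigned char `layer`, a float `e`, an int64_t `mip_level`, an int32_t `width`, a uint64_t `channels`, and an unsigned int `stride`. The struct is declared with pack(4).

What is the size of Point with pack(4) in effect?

height at 0 (size 4, align 4) → ends 4
pitch at 4 (size 24, align 4) → ends 28
f at 28 (size 2, align 2) → ends 30
depth at 30 (size 1, align 1) → ends 31
pad 1 to align 4 for format
format at 32 (size 8, align 4) → ends 40
layer at 40 (size 1, align 1) → ends 41
pad 3 to align 4 for e
e at 44 (size 4, align 4) → ends 48
mip_level at 48 (size 8, align 4) → ends 56
width at 56 (size 4, align 4) → ends 60
channels at 60 (size 8, align 4) → ends 68
stride at 68 (size 4, align 4) → ends 72
total 72 bytes, alignment 4

72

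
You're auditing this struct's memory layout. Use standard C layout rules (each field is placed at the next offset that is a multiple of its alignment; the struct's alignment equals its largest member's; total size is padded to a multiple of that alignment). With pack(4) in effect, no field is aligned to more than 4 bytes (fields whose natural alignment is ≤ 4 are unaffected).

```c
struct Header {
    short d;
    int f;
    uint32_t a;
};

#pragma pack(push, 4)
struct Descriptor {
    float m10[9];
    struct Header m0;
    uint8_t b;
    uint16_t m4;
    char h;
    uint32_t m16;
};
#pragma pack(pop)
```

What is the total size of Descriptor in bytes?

Header: 0..2  d  (2B, 2-aligned); 2..4  -- padding (2B); 4..8  f  (4B, 4-aligned); 8..12  a  (4B, 4-aligned); sizeof = 12, alignof = 4
0..36  m10  (36B, 4-aligned)
36..48  m0  (12B, 4-aligned)
48..49  b  (1B, 1-aligned)
49..50  -- padding (1B)
50..52  m4  (2B, 2-aligned)
52..53  h  (1B, 1-aligned)
53..56  -- padding (3B)
56..60  m16  (4B, 4-aligned)
sizeof = 60, alignof = 4

60 bytes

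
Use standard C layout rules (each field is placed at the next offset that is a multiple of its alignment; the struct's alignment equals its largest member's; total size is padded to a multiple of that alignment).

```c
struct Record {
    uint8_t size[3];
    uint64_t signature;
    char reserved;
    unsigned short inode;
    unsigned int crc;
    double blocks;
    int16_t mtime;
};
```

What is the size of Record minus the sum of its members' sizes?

size at 0 (size 3, align 1) → ends 3
pad 5 to align 8 for signature
signature at 8 (size 8, align 8) → ends 16
reserved at 16 (size 1, align 1) → ends 17
pad 1 to align 2 for inode
inode at 18 (size 2, align 2) → ends 20
crc at 20 (size 4, align 4) → ends 24
blocks at 24 (size 8, align 8) → ends 32
mtime at 32 (size 2, align 2) → ends 34
tail pad 6 to reach multiple of 8
total 40 bytes, alignment 8
data bytes 28, size 40 → padding 12

12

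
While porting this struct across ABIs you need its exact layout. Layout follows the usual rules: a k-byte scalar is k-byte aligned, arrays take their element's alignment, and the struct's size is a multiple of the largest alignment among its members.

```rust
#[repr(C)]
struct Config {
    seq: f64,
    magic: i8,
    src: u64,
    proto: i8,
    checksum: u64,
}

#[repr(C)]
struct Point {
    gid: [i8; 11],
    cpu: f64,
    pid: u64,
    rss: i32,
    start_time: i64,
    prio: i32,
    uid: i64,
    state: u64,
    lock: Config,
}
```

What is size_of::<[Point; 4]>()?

Config: 0..8  seq  (8B, 8-aligned); 8..9  magic  (1B, 1-aligned); 9..16  -- padding (7B); 16..24  src  (8B, 8-aligned); 24..25  proto  (1B, 1-aligned); 25..32  -- padding (7B); 32..40  checksum  (8B, 8-aligned); sizeof = 40, alignof = 8
0..11  gid  (11B, 1-aligned)
11..16  -- padding (5B)
16..24  cpu  (8B, 8-aligned)
24..32  pid  (8B, 8-aligned)
32..36  rss  (4B, 4-aligned)
36..40  -- padding (4B)
40..48  start_time  (8B, 8-aligned)
48..52  prio  (4B, 4-aligned)
52..56  -- padding (4B)
56..64  uid  (8B, 8-aligned)
64..72  state  (8B, 8-aligned)
72..112  lock  (40B, 8-aligned)
sizeof = 112, alignof = 8
array of 4: 4 × 112 = 448

448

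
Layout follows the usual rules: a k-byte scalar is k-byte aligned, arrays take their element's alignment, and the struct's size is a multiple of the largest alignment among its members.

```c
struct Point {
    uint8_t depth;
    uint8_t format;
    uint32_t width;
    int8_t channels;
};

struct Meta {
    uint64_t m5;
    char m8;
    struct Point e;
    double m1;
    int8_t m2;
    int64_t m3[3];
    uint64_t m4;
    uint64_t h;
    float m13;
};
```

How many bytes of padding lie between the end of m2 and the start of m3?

7

Point: 0..1  depth  (1B, 1-aligned); 1..2  format  (1B, 1-aligned); 2..4  -- padding (2B); 4..8  width  (4B, 4-aligned); 8..9  channels  (1B, 1-aligned); 9..12  -- tail padding (3B); sizeof = 12, alignof = 4
0..8  m5  (8B, 8-aligned)
8..9  m8  (1B, 1-aligned)
9..12  -- padding (3B)
12..24  e  (12B, 4-aligned)
24..32  m1  (8B, 8-aligned)
32..33  m2  (1B, 1-aligned)
33..40  -- padding (7B)
40..64  m3  (24B, 8-aligned)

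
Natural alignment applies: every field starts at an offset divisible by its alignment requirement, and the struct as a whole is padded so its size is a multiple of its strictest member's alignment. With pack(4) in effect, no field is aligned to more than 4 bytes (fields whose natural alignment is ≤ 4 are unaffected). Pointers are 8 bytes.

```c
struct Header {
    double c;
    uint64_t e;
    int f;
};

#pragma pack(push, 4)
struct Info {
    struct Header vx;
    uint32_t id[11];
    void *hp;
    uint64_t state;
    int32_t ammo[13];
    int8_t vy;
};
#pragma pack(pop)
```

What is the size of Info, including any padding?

140 bytes

Header: @0: c [8B, align 8] → 8; @8: e [8B, align 8] → 16; @16: f [4B, align 4] → 20; +4 tail pad (align 8); size 24, align 8
@0: vx [24B, align 4] → 24
@24: id [44B, align 4] → 68
@68: hp [8B, align 4] → 76
@76: state [8B, align 4] → 84
@84: ammo [52B, align 4] → 136
@136: vy [1B, align 1] → 137
+3 tail pad (align 4)
size 140, align 4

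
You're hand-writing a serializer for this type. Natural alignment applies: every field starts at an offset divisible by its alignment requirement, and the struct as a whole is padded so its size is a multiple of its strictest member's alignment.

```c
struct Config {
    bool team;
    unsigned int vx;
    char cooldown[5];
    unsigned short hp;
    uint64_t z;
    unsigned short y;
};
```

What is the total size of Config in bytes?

32 bytes

@0: team [1B, align 1] → 1
+3 pad (align 4)
@4: vx [4B, align 4] → 8
@8: cooldown [5B, align 1] → 13
+1 pad (align 2)
@14: hp [2B, align 2] → 16
@16: z [8B, align 8] → 24
@24: y [2B, align 2] → 26
+6 tail pad (align 8)
size 32, align 8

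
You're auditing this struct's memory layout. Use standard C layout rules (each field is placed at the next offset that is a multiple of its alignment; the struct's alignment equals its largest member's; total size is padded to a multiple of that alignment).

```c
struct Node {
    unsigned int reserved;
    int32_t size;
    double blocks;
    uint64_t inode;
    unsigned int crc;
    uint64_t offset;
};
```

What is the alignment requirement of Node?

8

member alignments: reserved=4, size=4, blocks=8, inode=8, crc=4, offset=8
max = 8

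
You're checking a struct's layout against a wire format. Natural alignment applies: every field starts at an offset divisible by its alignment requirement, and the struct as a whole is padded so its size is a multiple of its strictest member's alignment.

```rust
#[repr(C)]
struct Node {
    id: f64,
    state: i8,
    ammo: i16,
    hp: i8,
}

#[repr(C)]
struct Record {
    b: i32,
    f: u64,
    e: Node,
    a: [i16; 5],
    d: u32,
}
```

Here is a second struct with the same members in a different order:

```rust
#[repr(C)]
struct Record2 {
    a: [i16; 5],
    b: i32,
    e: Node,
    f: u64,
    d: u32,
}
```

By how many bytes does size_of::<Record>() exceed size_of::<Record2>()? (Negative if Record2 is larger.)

Node: @0: id [8B, align 8] → 8; @8: state [1B, align 1] → 9; +1 pad (align 2); @10: ammo [2B, align 2] → 12; @12: hp [1B, align 1] → 13; +3 tail pad (align 8); size 16, align 8
@0: b [4B, align 4] → 4
+4 pad (align 8)
@8: f [8B, align 8] → 16
@16: e [16B, align 8] → 32
@32: a [10B, align 2] → 42
+2 pad (align 4)
@44: d [4B, align 4] → 48
size 48, align 8
— Record2 —
@0: a [10B, align 2] → 10
+2 pad (align 4)
@12: b [4B, align 4] → 16
@16: e [16B, align 8] → 32
@32: f [8B, align 8] → 40
@40: d [4B, align 4] → 44
+4 tail pad (align 8)
size 48, align 8
48 − 48 = 0

0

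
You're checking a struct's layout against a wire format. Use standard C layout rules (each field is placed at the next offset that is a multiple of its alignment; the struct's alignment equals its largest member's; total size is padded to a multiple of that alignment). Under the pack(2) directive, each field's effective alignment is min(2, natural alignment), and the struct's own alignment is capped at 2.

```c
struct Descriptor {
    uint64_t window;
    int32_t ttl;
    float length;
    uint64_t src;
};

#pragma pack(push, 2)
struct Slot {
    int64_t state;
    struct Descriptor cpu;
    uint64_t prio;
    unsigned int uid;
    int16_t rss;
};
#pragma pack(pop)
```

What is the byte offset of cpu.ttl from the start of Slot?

Descriptor: window at 0 (size 8, align 8) → ends 8; ttl at 8 (size 4, align 4) → ends 12; length at 12 (size 4, align 4) → ends 16; src at 16 (size 8, align 8) → ends 24; total 24 bytes, alignment 8
state at 0 (size 8, align 2) → ends 8
cpu at 8 (size 24, align 2) → ends 32
within Descriptor: ttl at 8
8 + 8 = 16

16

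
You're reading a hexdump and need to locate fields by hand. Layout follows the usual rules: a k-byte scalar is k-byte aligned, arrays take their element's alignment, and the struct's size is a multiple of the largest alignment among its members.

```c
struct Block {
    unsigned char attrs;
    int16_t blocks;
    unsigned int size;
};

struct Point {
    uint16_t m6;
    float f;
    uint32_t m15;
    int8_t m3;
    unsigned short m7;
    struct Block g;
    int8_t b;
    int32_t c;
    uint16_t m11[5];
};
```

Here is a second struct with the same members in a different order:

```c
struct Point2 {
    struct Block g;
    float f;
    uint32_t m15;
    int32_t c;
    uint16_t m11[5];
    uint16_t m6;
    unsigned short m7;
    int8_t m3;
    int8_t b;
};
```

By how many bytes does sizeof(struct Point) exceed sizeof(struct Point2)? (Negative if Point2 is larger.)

Block: attrs at 0 (size 1, align 1) → ends 1; pad 1 to align 2 for blocks; blocks at 2 (size 2, align 2) → ends 4; size at 4 (size 4, align 4) → ends 8; total 8 bytes, alignment 4
m6 at 0 (size 2, align 2) → ends 2
pad 2 to align 4 for f
f at 4 (size 4, align 4) → ends 8
m15 at 8 (size 4, align 4) → ends 12
m3 at 12 (size 1, align 1) → ends 13
pad 1 to align 2 for m7
m7 at 14 (size 2, align 2) → ends 16
g at 16 (size 8, align 4) → ends 24
b at 24 (size 1, align 1) → ends 25
pad 3 to align 4 for c
c at 28 (size 4, align 4) → ends 32
m11 at 32 (size 10, align 2) → ends 42
tail pad 2 to reach multiple of 4
total 44 bytes, alignment 4
— Point2 —
g at 0 (size 8, align 4) → ends 8
f at 8 (size 4, align 4) → ends 12
m15 at 12 (size 4, align 4) → ends 16
c at 16 (size 4, align 4) → ends 20
m11 at 20 (size 10, align 2) → ends 30
m6 at 30 (size 2, align 2) → ends 32
m7 at 32 (size 2, align 2) → ends 34
m3 at 34 (size 1, align 1) → ends 35
b at 35 (size 1, align 1) → ends 36
total 36 bytes, alignment 4
44 − 36 = 8

8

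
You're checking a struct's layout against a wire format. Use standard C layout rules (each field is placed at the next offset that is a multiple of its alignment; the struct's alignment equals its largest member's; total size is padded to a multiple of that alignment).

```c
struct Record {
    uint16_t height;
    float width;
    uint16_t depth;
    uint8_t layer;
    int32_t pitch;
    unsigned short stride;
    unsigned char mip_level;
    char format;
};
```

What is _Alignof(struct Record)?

4

member alignments: height=2, width=4, depth=2, layer=1, pitch=4, stride=2, mip_level=1, format=1
max = 4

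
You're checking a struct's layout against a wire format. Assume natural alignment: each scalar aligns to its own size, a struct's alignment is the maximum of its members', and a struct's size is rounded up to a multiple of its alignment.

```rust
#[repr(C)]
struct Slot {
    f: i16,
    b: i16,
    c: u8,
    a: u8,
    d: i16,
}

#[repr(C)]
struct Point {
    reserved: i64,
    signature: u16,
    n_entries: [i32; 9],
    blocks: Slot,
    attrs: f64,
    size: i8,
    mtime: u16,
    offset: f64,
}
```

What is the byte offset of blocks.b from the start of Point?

Slot: f at 0 (size 2, align 2) → ends 2; b at 2 (size 2, align 2) → ends 4; c at 4 (size 1, align 1) → ends 5; a at 5 (size 1, align 1) → ends 6; d at 6 (size 2, align 2) → ends 8; total 8 bytes, alignment 2
reserved at 0 (size 8, align 8) → ends 8
signature at 8 (size 2, align 2) → ends 10
pad 2 to align 4 for n_entries
n_entries at 12 (size 36, align 4) → ends 48
blocks at 48 (size 8, align 2) → ends 56
within Slot: b at 2
48 + 2 = 50

50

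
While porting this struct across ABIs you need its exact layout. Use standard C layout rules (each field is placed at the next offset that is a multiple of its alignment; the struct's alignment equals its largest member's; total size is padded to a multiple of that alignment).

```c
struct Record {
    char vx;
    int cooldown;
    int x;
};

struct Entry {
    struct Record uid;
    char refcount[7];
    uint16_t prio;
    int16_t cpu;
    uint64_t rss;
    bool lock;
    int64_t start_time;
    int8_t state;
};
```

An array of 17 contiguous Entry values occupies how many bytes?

Record: vx at 0 (size 1, align 1) → ends 1; pad 3 to align 4 for cooldown; cooldown at 4 (size 4, align 4) → ends 8; x at 8 (size 4, align 4) → ends 12; total 12 bytes, alignment 4
uid at 0 (size 12, align 4) → ends 12
refcount at 12 (size 7, align 1) → ends 19
pad 1 to align 2 for prio
prio at 20 (size 2, align 2) → ends 22
cpu at 22 (size 2, align 2) → ends 24
rss at 24 (size 8, align 8) → ends 32
lock at 32 (size 1, align 1) → ends 33
pad 7 to align 8 for start_time
start_time at 40 (size 8, align 8) → ends 48
state at 48 (size 1, align 1) → ends 49
tail pad 7 to reach multiple of 8
total 56 bytes, alignment 8
array of 17: 17 × 56 = 952

952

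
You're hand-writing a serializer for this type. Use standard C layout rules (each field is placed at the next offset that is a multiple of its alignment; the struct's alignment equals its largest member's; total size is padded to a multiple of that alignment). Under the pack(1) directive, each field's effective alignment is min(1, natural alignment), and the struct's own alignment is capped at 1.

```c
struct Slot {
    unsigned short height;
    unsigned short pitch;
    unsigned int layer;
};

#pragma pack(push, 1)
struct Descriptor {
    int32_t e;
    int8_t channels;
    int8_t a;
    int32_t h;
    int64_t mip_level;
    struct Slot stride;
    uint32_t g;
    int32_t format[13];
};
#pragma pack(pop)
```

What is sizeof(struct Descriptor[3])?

246

Slot: height at 0 (size 2, align 2) → ends 2; pitch at 2 (size 2, align 2) → ends 4; layer at 4 (size 4, align 4) → ends 8; total 8 bytes, alignment 4
e at 0 (size 4, align 1) → ends 4
channels at 4 (size 1, align 1) → ends 5
a at 5 (size 1, align 1) → ends 6
h at 6 (size 4, align 1) → ends 10
mip_level at 10 (size 8, align 1) → ends 18
stride at 18 (size 8, align 1) → ends 26
g at 26 (size 4, align 1) → ends 30
format at 30 (size 52, align 1) → ends 82
total 82 bytes, alignment 1
array of 3: 3 × 82 = 246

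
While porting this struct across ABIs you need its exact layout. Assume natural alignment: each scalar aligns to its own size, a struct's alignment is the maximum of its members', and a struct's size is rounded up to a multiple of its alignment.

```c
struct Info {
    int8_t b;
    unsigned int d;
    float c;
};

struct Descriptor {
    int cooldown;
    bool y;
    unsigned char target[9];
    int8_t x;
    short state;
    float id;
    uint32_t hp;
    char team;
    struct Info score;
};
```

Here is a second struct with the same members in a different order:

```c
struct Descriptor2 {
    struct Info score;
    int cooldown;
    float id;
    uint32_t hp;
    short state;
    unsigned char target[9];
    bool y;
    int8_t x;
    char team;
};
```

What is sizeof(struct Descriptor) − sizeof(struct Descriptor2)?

4

Info: @0: b [1B, align 1] → 1; +3 pad (align 4); @4: d [4B, align 4] → 8; @8: c [4B, align 4] → 12; size 12, align 4
@0: cooldown [4B, align 4] → 4
@4: y [1B, align 1] → 5
@5: target [9B, align 1] → 14
@14: x [1B, align 1] → 15
+1 pad (align 2)
@16: state [2B, align 2] → 18
+2 pad (align 4)
@20: id [4B, align 4] → 24
@24: hp [4B, align 4] → 28
@28: team [1B, align 1] → 29
+3 pad (align 4)
@32: score [12B, align 4] → 44
size 44, align 4
— Descriptor2 —
@0: score [12B, align 4] → 12
@12: cooldown [4B, align 4] → 16
@16: id [4B, align 4] → 20
@20: hp [4B, align 4] → 24
@24: state [2B, align 2] → 26
@26: target [9B, align 1] → 35
@35: y [1B, align 1] → 36
@36: x [1B, align 1] → 37
@37: team [1B, align 1] → 38
+2 tail pad (align 4)
size 40, align 4
44 − 40 = 4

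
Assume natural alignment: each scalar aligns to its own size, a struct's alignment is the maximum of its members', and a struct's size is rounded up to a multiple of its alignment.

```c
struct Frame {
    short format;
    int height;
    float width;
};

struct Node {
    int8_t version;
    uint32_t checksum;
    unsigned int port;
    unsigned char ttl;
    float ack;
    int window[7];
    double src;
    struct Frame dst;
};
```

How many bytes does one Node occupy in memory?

Frame: @0: format [2B, align 2] → 2; +2 pad (align 4); @4: height [4B, align 4] → 8; @8: width [4B, align 4] → 12; size 12, align 4
@0: version [1B, align 1] → 1
+3 pad (align 4)
@4: checksum [4B, align 4] → 8
@8: port [4B, align 4] → 12
@12: ttl [1B, align 1] → 13
+3 pad (align 4)
@16: ack [4B, align 4] → 20
@20: window [28B, align 4] → 48
@48: src [8B, align 8] → 56
@56: dst [12B, align 4] → 68
+4 tail pad (align 8)
size 72, align 8

72 bytes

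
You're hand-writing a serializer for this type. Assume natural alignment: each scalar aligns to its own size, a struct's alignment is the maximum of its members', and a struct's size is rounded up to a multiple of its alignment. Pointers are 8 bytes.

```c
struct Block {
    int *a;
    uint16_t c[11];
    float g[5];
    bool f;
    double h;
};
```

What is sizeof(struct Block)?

0..8  a  (8B, 8-aligned)
8..30  c  (22B, 2-aligned)
30..32  -- padding (2B)
32..52  g  (20B, 4-aligned)
52..53  f  (1B, 1-aligned)
53..56  -- padding (3B)
56..64  h  (8B, 8-aligned)
sizeof = 64, alignof = 8

64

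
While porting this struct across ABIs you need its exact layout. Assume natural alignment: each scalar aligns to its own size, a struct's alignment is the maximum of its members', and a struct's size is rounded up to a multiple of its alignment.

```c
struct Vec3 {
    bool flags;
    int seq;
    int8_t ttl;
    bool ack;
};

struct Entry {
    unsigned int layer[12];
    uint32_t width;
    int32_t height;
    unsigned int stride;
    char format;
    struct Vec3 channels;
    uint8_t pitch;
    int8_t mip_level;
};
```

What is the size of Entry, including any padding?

Vec3: flags at 0 (size 1, align 1) → ends 1; pad 3 to align 4 for seq; seq at 4 (size 4, align 4) → ends 8; ttl at 8 (size 1, align 1) → ends 9; ack at 9 (size 1, align 1) → ends 10; tail pad 2 to reach multiple of 4; total 12 bytes, alignment 4
layer at 0 (size 48, align 4) → ends 48
width at 48 (size 4, align 4) → ends 52
height at 52 (size 4, align 4) → ends 56
stride at 56 (size 4, align 4) → ends 60
format at 60 (size 1, align 1) → ends 61
pad 3 to align 4 for channels
channels at 64 (size 12, align 4) → ends 76
pitch at 76 (size 1, align 1) → ends 77
mip_level at 77 (size 1, align 1) → ends 78
tail pad 2 to reach multiple of 4
total 80 bytes, alignment 4

80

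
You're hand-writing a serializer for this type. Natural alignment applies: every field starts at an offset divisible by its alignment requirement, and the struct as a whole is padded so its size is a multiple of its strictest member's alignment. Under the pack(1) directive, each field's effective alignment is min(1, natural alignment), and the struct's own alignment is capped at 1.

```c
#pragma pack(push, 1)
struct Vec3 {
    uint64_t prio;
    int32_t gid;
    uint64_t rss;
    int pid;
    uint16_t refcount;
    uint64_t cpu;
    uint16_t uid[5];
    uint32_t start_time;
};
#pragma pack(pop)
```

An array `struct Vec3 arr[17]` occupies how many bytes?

prio at 0 (size 8, align 1) → ends 8
gid at 8 (size 4, align 1) → ends 12
rss at 12 (size 8, align 1) → ends 20
pid at 20 (size 4, align 1) → ends 24
refcount at 24 (size 2, align 1) → ends 26
cpu at 26 (size 8, align 1) → ends 34
uid at 34 (size 10, align 1) → ends 44
start_time at 44 (size 4, align 1) → ends 48
total 48 bytes, alignment 1
array of 17: 17 × 48 = 816

816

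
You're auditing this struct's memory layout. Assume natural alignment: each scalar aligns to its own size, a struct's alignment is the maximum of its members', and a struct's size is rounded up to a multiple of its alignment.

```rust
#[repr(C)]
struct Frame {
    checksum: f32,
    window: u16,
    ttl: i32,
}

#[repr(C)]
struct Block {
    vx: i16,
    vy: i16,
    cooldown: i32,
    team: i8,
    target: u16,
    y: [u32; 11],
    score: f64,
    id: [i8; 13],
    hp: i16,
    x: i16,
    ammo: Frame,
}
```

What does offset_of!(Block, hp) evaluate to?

Frame: checksum at 0 (size 4, align 4) → ends 4; window at 4 (size 2, align 2) → ends 6; pad 2 to align 4 for ttl; ttl at 8 (size 4, align 4) → ends 12; total 12 bytes, alignment 4
vx at 0 (size 2, align 2) → ends 2
vy at 2 (size 2, align 2) → ends 4
cooldown at 4 (size 4, align 4) → ends 8
team at 8 (size 1, align 1) → ends 9
pad 1 to align 2 for target
target at 10 (size 2, align 2) → ends 12
y at 12 (size 44, align 4) → ends 56
score at 56 (size 8, align 8) → ends 64
id at 64 (size 13, align 1) → ends 77
pad 1 to align 2 for hp
hp at 78 (size 2, align 2) → ends 80

78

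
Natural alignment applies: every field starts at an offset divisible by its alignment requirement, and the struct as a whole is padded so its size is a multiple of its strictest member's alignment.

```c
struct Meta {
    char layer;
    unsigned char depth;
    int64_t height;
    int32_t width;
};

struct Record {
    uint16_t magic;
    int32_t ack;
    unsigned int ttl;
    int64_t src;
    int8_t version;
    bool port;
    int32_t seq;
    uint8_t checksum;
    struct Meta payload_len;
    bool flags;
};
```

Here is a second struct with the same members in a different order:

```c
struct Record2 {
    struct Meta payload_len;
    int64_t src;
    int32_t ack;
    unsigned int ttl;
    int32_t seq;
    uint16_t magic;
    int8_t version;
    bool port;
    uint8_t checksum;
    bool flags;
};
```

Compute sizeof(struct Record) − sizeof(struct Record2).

16

Meta: 0..1  layer  (1B, 1-aligned); 1..2  depth  (1B, 1-aligned); 2..8  -- padding (6B); 8..16  height  (8B, 8-aligned); 16..20  width  (4B, 4-aligned); 20..24  -- tail padding (4B); sizeof = 24, alignof = 8
0..2  magic  (2B, 2-aligned)
2..4  -- padding (2B)
4..8  ack  (4B, 4-aligned)
8..12  ttl  (4B, 4-aligned)
12..16  -- padding (4B)
16..24  src  (8B, 8-aligned)
24..25  version  (1B, 1-aligned)
25..26  port  (1B, 1-aligned)
26..28  -- padding (2B)
28..32  seq  (4B, 4-aligned)
32..33  checksum  (1B, 1-aligned)
33..40  -- padding (7B)
40..64  payload_len  (24B, 8-aligned)
64..65  flags  (1B, 1-aligned)
65..72  -- tail padding (7B)
sizeof = 72, alignof = 8
— Record2 —
0..24  payload_len  (24B, 8-aligned)
24..32  src  (8B, 8-aligned)
32..36  ack  (4B, 4-aligned)
36..40  ttl  (4B, 4-aligned)
40..44  seq  (4B, 4-aligned)
44..46  magic  (2B, 2-aligned)
46..47  version  (1B, 1-aligned)
47..48  port  (1B, 1-aligned)
48..49  checksum  (1B, 1-aligned)
49..50  flags  (1B, 1-aligned)
50..56  -- tail padding (6B)
sizeof = 56, alignof = 8
72 − 56 = 16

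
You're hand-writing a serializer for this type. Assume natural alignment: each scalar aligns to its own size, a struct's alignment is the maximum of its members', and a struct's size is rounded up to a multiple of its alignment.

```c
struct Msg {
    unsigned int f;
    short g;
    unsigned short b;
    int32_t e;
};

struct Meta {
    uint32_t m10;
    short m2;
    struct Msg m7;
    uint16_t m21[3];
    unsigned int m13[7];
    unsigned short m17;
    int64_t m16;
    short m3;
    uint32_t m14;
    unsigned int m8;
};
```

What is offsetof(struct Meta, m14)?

76

Msg: @0: f [4B, align 4] → 4; @4: g [2B, align 2] → 6; @6: b [2B, align 2] → 8; @8: e [4B, align 4] → 12; size 12, align 4
@0: m10 [4B, align 4] → 4
@4: m2 [2B, align 2] → 6
+2 pad (align 4)
@8: m7 [12B, align 4] → 20
@20: m21 [6B, align 2] → 26
+2 pad (align 4)
@28: m13 [28B, align 4] → 56
@56: m17 [2B, align 2] → 58
+6 pad (align 8)
@64: m16 [8B, align 8] → 72
@72: m3 [2B, align 2] → 74
+2 pad (align 4)
@76: m14 [4B, align 4] → 80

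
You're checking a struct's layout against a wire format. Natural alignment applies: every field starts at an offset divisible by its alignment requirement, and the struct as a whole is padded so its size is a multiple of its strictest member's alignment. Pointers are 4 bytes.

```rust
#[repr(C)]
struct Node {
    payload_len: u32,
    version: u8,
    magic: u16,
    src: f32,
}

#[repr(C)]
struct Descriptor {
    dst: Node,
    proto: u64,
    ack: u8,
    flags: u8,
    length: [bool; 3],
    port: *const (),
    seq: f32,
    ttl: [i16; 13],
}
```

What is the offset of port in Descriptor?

Node: 0..4  payload_len  (4B, 4-aligned); 4..5  version  (1B, 1-aligned); 5..6  -- padding (1B); 6..8  magic  (2B, 2-aligned); 8..12  src  (4B, 4-aligned); sizeof = 12, alignof = 4
0..12  dst  (12B, 4-aligned)
12..16  -- padding (4B)
16..24  proto  (8B, 8-aligned)
24..25  ack  (1B, 1-aligned)
25..26  flags  (1B, 1-aligned)
26..29  length  (3B, 1-aligned)
29..32  -- padding (3B)
32..36  port  (4B, 4-aligned)

32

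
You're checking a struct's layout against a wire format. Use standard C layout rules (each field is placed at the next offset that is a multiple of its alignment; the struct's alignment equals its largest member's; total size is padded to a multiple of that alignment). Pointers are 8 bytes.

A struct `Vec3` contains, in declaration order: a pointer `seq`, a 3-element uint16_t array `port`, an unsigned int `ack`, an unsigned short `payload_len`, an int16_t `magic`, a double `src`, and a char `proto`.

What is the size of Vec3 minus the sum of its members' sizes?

0..8  seq  (8B, 8-aligned)
8..14  port  (6B, 2-aligned)
14..16  -- padding (2B)
16..20  ack  (4B, 4-aligned)
20..22  payload_len  (2B, 2-aligned)
22..24  magic  (2B, 2-aligned)
24..32  src  (8B, 8-aligned)
32..33  proto  (1B, 1-aligned)
33..40  -- tail padding (7B)
sizeof = 40, alignof = 8
data bytes 31, size 40 → padding 9

9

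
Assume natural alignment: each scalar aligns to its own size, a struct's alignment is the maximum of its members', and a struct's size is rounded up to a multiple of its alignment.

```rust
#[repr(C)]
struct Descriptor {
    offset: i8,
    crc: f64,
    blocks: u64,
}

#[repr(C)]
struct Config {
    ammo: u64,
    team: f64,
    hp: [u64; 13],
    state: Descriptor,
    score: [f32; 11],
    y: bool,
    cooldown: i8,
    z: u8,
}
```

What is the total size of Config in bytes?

192 bytes

Descriptor: 0..1  offset  (1B, 1-aligned); 1..8  -- padding (7B); 8..16  crc  (8B, 8-aligned); 16..24  blocks  (8B, 8-aligned); sizeof = 24, alignof = 8
0..8  ammo  (8B, 8-aligned)
8..16  team  (8B, 8-aligned)
16..120  hp  (104B, 8-aligned)
120..144  state  (24B, 8-aligned)
144..188  score  (44B, 4-aligned)
188..189  y  (1B, 1-aligned)
189..190  cooldown  (1B, 1-aligned)
190..191  z  (1B, 1-aligned)
191..192  -- tail padding (1B)
sizeof = 192, alignof = 8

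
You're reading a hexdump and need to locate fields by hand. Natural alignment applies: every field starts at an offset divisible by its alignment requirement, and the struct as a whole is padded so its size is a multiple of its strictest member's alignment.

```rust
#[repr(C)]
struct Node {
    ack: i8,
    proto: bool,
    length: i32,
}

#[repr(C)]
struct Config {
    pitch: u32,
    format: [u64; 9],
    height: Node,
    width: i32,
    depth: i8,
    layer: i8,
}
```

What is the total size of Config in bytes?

Node: @0: ack [1B, align 1] → 1; @1: proto [1B, align 1] → 2; +2 pad (align 4); @4: length [4B, align 4] → 8; size 8, align 4
@0: pitch [4B, align 4] → 4
+4 pad (align 8)
@8: format [72B, align 8] → 80
@80: height [8B, align 4] → 88
@88: width [4B, align 4] → 92
@92: depth [1B, align 1] → 93
@93: layer [1B, align 1] → 94
+2 tail pad (align 8)
size 96, align 8

96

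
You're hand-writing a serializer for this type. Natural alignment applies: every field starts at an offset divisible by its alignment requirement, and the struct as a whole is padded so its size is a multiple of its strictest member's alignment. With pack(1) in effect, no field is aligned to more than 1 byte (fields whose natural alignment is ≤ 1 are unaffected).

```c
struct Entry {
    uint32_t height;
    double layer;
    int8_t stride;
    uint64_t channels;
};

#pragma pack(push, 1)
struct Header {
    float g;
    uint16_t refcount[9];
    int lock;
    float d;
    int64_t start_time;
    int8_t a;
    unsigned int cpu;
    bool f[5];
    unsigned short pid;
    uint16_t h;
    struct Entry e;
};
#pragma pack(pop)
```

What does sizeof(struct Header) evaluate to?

84 bytes

Entry: @0: height [4B, align 4] → 4; +4 pad (align 8); @8: layer [8B, align 8] → 16; @16: stride [1B, align 1] → 17; +7 pad (align 8); @24: channels [8B, align 8] → 32; size 32, align 8
@0: g [4B, align 1] → 4
@4: refcount [18B, align 1] → 22
@22: lock [4B, align 1] → 26
@26: d [4B, align 1] → 30
@30: start_time [8B, align 1] → 38
@38: a [1B, align 1] → 39
@39: cpu [4B, align 1] → 43
@43: f [5B, align 1] → 48
@48: pid [2B, align 1] → 50
@50: h [2B, align 1] → 52
@52: e [32B, align 1] → 84
size 84, align 1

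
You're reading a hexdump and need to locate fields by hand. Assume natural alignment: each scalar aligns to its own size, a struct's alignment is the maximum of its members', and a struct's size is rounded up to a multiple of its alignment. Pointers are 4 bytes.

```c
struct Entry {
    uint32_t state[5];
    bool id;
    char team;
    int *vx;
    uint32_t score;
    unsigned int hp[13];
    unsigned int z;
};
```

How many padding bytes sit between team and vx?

@0: state [20B, align 4] → 20
@20: id [1B, align 1] → 21
@21: team [1B, align 1] → 22
+2 pad (align 4)
@24: vx [4B, align 4] → 28

2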